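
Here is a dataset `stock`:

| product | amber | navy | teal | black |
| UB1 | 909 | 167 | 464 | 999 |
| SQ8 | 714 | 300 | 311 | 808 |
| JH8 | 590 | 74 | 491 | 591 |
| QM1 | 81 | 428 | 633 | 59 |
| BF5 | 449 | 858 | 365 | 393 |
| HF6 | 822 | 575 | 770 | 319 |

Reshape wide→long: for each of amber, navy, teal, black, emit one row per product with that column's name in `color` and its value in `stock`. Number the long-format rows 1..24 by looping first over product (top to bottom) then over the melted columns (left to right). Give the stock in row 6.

24 rows total (6 × 4). Row 6: index ⌊(6-1)/4⌋ = 1 into product → SQ8; (6-1) mod 4 = 1 into the melted columns → navy.
So row 6 is (SQ8, navy, 300); stock = 300.

300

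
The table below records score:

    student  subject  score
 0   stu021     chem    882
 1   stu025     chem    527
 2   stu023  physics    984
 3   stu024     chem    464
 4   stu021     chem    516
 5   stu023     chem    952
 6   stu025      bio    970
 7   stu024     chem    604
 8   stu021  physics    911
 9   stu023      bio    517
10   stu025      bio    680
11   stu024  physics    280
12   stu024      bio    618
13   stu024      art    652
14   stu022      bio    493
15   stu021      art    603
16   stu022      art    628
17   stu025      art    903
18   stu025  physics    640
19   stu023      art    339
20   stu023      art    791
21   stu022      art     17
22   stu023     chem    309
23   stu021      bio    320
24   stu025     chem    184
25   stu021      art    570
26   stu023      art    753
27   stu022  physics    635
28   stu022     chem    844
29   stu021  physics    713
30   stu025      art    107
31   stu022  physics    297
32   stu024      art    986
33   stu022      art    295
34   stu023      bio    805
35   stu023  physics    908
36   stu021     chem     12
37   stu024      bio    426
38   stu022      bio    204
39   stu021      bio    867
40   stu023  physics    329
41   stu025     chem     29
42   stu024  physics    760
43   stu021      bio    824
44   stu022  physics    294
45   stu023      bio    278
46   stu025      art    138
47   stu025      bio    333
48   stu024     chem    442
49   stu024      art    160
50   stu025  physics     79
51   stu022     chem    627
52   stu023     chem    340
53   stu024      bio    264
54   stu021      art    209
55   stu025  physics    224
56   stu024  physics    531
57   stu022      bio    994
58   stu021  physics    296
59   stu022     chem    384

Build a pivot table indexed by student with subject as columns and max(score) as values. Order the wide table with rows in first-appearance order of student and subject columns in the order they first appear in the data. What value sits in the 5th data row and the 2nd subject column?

With rows in first-appearance order of student, row 5 is student=stu022. subject columns in first-appearance order: chem, physics, bio, art; column 2 is physics.
Long rows with student=stu022, subject=physics: max(635, 297, 294) = 635.

635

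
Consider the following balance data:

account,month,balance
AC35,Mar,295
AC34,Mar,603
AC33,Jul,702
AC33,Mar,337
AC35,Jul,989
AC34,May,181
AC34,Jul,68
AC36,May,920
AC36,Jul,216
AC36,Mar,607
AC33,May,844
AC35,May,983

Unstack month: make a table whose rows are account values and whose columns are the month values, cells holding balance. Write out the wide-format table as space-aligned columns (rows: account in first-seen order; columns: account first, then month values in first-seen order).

Columns: account plus the 3 distinct month values (Mar, Jul, May).
For example, row AC35 column Mar takes balance=295 from the long row (AC35, Mar).

account  Mar  Jul  May
AC35     295  989  983
AC34     603  68   181
AC33     337  702  844
AC36     607  216  920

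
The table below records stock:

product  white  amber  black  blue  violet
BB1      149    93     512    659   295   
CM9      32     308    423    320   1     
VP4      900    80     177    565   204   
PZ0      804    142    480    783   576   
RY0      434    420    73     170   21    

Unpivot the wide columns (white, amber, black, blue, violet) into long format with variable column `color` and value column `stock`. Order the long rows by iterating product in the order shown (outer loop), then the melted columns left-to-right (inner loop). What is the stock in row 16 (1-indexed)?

804

25 rows total (5 × 5). Row 16: index ⌊(16-1)/5⌋ = 3 into product → PZ0; (16-1) mod 5 = 0 into the melted columns → white.
So row 16 is (PZ0, white, 804); stock = 804.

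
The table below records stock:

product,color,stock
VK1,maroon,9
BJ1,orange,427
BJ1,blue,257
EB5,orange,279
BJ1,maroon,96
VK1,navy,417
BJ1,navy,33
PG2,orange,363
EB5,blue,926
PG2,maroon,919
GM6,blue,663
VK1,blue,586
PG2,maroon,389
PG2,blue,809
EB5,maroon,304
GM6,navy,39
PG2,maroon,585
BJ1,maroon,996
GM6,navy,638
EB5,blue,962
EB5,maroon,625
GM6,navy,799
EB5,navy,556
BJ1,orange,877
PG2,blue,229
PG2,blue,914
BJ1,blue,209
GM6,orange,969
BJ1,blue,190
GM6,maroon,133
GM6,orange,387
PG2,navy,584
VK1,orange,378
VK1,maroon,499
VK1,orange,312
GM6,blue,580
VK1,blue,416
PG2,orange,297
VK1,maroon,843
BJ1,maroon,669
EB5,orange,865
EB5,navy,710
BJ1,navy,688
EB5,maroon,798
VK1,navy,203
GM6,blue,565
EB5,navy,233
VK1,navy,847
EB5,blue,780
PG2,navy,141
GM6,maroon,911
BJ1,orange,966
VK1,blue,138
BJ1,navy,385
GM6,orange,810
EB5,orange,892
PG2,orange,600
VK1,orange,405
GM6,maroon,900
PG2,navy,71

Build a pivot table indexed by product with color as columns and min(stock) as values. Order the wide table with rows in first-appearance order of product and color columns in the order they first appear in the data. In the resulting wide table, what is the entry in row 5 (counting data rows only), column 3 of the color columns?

565

With rows in first-appearance order of product, row 5 is product=GM6. color columns in first-appearance order: maroon, orange, blue, navy; column 3 is blue.
Long rows with product=GM6, color=blue: min(663, 580, 565) = 565.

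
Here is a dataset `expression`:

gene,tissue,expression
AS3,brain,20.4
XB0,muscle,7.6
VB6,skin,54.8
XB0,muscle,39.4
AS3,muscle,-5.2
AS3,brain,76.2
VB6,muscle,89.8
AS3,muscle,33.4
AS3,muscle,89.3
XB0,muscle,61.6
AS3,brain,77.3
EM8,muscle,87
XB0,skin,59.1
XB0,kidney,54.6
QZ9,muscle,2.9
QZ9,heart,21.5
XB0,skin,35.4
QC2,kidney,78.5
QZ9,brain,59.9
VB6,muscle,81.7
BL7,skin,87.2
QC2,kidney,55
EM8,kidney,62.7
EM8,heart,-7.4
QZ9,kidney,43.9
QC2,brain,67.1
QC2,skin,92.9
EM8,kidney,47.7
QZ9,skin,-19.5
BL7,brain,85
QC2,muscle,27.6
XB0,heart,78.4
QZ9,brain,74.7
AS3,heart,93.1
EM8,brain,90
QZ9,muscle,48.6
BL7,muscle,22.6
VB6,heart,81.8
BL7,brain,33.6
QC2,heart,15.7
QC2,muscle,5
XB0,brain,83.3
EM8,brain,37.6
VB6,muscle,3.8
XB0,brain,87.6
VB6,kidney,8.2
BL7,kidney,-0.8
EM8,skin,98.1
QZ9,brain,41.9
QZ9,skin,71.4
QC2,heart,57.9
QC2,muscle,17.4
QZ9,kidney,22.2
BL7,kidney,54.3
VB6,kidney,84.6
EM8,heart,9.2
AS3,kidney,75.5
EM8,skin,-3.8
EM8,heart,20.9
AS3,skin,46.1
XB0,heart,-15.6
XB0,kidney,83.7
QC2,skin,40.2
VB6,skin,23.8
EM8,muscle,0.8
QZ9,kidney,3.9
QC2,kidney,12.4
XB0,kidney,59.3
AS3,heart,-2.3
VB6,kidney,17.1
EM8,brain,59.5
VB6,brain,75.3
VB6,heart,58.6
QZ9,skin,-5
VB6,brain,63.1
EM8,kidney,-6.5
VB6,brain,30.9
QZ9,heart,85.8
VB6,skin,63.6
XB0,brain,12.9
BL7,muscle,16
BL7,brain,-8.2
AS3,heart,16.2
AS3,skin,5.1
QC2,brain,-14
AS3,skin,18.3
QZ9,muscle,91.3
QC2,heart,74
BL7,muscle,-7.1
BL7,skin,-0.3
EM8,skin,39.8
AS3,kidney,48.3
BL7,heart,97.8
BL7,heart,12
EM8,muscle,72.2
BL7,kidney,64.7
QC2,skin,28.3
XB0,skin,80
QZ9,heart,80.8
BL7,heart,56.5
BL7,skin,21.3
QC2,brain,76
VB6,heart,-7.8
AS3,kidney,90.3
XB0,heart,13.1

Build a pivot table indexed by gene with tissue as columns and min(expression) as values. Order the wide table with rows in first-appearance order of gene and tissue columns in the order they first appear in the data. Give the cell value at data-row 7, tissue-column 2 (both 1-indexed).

With rows in first-appearance order of gene, row 7 is gene=BL7. tissue columns in first-appearance order: brain, muscle, skin, kidney, heart; column 2 is muscle.
Long rows with gene=BL7, tissue=muscle: min(22.6, 16, -7.1) = -7.1.

-7.1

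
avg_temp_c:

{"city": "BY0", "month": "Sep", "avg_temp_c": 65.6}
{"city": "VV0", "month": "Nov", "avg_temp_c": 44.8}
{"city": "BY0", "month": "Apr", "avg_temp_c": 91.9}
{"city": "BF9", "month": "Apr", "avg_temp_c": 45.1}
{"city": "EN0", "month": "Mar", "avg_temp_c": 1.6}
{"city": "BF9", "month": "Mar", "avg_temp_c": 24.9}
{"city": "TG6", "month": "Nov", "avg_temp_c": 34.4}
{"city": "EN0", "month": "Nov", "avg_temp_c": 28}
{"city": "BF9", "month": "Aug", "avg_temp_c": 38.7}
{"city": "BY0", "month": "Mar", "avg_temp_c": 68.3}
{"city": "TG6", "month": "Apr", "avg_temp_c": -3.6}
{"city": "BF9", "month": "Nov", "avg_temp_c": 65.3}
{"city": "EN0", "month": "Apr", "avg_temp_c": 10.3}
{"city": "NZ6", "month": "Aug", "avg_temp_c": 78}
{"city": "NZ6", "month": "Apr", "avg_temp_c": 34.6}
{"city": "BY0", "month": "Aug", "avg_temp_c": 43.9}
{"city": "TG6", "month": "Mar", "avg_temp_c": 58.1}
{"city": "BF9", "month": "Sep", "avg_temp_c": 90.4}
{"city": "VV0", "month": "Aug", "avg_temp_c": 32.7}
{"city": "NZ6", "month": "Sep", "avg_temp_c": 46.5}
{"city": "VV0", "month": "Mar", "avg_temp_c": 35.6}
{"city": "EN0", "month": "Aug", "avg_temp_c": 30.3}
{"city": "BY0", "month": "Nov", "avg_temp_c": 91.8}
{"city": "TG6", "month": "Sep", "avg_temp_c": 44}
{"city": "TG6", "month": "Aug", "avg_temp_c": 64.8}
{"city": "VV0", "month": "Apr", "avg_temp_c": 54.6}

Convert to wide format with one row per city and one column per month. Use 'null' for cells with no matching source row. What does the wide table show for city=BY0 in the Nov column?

The long row with city=BY0, month=Nov has avg_temp_c=91.8.

91.8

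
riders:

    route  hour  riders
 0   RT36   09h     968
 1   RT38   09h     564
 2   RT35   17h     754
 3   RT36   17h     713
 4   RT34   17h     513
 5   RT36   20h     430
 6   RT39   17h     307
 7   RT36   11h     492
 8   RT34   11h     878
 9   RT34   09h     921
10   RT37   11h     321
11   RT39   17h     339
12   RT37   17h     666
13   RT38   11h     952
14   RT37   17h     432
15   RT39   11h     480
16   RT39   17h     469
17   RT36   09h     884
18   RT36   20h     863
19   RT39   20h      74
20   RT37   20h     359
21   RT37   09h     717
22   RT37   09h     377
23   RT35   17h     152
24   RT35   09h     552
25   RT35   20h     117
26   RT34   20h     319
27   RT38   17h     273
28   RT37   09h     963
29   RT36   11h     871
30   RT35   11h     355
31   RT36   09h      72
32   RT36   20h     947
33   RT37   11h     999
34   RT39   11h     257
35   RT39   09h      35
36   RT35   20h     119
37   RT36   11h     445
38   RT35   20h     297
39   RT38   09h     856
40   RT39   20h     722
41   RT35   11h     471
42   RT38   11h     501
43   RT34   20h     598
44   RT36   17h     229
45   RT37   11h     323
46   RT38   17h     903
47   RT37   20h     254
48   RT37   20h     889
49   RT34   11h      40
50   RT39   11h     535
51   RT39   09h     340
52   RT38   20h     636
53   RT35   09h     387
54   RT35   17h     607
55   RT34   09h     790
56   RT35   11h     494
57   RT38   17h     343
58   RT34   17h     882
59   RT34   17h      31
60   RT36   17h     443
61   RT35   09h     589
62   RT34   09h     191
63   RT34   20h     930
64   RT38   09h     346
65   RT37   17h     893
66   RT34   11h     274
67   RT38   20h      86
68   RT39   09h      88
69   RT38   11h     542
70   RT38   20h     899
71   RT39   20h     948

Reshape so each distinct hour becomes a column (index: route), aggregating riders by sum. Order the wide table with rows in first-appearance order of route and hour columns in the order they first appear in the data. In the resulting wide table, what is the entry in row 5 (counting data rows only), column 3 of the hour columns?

1744

With rows in first-appearance order of route, row 5 is route=RT39. hour columns in first-appearance order: 09h, 17h, 20h, 11h; column 3 is 20h.
Long rows with route=RT39, hour=20h: 74 + 722 + 948 = 1744.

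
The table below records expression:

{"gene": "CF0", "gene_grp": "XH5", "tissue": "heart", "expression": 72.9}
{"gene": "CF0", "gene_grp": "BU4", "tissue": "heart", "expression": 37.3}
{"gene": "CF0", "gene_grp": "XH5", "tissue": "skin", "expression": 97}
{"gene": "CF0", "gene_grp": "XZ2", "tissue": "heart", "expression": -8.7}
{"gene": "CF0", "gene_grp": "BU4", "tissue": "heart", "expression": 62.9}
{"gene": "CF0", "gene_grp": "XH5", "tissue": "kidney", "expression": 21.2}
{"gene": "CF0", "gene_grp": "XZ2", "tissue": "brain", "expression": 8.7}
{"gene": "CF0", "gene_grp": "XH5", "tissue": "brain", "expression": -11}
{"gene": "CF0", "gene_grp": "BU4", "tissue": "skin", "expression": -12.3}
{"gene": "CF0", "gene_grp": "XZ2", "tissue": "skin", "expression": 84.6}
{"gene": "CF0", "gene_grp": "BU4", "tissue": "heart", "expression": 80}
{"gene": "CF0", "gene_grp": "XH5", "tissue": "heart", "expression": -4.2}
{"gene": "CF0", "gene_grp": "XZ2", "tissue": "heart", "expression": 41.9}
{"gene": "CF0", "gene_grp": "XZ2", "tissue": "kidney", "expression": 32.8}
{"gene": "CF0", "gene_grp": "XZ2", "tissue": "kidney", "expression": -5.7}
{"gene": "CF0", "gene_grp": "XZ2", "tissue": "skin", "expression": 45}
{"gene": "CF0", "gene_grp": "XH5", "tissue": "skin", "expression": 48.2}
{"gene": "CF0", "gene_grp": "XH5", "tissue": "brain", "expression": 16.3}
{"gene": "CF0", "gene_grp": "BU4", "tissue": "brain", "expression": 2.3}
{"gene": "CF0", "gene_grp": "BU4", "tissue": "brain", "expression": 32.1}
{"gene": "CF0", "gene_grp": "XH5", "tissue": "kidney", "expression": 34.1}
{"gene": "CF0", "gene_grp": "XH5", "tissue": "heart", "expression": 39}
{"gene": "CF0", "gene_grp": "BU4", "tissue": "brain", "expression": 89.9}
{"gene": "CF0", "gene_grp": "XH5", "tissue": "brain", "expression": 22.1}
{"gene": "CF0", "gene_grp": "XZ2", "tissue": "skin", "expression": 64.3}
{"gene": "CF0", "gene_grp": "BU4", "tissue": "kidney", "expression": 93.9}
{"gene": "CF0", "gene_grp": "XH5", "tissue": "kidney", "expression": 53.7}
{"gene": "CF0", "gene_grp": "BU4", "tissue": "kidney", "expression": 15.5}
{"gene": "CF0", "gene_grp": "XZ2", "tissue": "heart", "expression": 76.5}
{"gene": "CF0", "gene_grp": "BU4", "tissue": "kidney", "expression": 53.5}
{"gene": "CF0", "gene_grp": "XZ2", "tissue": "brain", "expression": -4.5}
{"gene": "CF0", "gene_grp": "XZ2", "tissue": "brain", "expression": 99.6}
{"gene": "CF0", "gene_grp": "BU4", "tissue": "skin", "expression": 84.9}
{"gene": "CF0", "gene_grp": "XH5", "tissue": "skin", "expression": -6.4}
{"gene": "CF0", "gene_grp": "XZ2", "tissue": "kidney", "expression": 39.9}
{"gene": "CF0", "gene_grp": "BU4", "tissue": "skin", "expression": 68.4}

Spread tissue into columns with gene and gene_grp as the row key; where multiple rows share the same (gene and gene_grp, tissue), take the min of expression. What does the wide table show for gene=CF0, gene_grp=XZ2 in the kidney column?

Rows with gene=CF0, gene_grp=XZ2 and tissue=kidney: expression values are 32.8, -5.7, 39.9.
min(32.8, -5.7, 39.9) = -5.7.

-5.7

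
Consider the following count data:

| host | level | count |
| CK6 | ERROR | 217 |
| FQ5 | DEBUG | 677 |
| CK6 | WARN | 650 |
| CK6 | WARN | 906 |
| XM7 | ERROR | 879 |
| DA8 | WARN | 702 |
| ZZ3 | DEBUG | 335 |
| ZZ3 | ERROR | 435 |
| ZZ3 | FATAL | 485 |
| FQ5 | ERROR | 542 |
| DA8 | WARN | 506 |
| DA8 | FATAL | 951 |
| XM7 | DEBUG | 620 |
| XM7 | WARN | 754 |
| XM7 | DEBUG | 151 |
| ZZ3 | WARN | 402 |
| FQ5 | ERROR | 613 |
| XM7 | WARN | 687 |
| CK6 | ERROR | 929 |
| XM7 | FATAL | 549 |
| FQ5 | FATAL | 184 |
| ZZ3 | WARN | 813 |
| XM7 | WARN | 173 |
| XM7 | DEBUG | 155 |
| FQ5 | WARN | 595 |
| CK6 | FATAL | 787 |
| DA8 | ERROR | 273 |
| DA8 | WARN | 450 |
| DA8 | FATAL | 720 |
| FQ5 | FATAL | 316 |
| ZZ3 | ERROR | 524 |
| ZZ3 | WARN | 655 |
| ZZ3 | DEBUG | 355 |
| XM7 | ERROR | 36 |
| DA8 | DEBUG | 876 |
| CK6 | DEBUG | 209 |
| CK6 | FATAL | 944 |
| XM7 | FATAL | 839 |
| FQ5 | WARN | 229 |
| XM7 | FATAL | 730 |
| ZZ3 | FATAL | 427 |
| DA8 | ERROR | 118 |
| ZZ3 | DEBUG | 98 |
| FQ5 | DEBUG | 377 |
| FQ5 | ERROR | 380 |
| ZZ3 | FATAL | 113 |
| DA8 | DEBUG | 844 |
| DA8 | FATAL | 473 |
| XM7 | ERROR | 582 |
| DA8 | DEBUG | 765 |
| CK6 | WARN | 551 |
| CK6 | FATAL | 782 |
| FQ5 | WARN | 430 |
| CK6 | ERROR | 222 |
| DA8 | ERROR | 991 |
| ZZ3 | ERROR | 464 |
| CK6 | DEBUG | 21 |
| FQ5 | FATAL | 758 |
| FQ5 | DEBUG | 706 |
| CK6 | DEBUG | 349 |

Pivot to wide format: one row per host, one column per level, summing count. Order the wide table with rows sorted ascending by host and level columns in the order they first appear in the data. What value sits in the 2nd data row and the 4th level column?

2144

With rows sorted ascending by host, row 2 is host=DA8. level columns in first-appearance order: ERROR, DEBUG, WARN, FATAL; column 4 is FATAL.
Long rows with host=DA8, level=FATAL: 951 + 720 + 473 = 2144.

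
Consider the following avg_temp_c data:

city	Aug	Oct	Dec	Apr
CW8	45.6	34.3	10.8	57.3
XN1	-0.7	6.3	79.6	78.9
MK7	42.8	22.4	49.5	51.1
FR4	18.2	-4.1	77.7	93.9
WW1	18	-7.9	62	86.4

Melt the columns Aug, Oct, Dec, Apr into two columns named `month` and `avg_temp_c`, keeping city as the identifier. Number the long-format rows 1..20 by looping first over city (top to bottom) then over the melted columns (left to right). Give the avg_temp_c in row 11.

49.5

20 rows total (5 × 4). Row 11: index ⌊(11-1)/4⌋ = 2 into city → MK7; (11-1) mod 4 = 2 into the melted columns → Dec.
So row 11 is (MK7, Dec, 49.5); avg_temp_c = 49.5.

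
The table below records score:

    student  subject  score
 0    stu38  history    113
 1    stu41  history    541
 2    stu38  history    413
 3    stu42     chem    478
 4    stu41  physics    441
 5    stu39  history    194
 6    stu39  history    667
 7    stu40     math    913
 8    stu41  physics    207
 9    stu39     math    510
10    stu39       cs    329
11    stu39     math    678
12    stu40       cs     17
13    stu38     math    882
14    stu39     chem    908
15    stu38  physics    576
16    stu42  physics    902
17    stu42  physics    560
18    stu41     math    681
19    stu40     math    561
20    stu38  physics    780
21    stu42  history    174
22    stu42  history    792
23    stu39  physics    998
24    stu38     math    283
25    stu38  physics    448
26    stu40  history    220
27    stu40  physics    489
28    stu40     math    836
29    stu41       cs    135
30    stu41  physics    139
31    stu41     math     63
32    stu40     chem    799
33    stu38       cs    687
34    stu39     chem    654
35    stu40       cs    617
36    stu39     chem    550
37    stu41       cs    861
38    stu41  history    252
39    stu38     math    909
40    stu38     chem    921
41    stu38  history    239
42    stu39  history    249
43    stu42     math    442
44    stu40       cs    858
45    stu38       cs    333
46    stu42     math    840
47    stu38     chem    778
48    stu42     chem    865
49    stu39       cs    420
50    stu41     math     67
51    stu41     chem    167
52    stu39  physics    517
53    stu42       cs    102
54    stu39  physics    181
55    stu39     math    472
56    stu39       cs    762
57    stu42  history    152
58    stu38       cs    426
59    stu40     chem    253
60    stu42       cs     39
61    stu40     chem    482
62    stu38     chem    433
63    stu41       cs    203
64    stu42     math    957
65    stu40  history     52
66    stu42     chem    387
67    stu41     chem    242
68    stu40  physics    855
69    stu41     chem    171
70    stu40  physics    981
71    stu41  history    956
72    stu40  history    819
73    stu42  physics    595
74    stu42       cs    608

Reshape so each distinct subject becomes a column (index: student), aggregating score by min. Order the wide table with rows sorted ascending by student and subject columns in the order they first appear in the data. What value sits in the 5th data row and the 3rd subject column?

With rows sorted ascending by student, row 5 is student=stu42. subject columns in first-appearance order: history, chem, physics, math, cs; column 3 is physics.
Long rows with student=stu42, subject=physics: min(902, 560, 595) = 560.

560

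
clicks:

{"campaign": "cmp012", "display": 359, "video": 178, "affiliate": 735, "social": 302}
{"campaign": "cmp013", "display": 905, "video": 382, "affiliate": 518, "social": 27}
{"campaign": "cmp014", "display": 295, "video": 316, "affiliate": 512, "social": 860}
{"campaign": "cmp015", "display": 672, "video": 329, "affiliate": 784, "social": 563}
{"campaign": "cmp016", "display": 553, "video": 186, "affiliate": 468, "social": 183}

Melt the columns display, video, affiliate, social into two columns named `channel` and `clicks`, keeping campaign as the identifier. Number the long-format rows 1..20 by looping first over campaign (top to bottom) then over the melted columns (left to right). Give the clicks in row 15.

20 rows total (5 × 4). Row 15: index ⌊(15-1)/4⌋ = 3 into campaign → cmp015; (15-1) mod 4 = 2 into the melted columns → affiliate.
So row 15 is (cmp015, affiliate, 784); clicks = 784.

784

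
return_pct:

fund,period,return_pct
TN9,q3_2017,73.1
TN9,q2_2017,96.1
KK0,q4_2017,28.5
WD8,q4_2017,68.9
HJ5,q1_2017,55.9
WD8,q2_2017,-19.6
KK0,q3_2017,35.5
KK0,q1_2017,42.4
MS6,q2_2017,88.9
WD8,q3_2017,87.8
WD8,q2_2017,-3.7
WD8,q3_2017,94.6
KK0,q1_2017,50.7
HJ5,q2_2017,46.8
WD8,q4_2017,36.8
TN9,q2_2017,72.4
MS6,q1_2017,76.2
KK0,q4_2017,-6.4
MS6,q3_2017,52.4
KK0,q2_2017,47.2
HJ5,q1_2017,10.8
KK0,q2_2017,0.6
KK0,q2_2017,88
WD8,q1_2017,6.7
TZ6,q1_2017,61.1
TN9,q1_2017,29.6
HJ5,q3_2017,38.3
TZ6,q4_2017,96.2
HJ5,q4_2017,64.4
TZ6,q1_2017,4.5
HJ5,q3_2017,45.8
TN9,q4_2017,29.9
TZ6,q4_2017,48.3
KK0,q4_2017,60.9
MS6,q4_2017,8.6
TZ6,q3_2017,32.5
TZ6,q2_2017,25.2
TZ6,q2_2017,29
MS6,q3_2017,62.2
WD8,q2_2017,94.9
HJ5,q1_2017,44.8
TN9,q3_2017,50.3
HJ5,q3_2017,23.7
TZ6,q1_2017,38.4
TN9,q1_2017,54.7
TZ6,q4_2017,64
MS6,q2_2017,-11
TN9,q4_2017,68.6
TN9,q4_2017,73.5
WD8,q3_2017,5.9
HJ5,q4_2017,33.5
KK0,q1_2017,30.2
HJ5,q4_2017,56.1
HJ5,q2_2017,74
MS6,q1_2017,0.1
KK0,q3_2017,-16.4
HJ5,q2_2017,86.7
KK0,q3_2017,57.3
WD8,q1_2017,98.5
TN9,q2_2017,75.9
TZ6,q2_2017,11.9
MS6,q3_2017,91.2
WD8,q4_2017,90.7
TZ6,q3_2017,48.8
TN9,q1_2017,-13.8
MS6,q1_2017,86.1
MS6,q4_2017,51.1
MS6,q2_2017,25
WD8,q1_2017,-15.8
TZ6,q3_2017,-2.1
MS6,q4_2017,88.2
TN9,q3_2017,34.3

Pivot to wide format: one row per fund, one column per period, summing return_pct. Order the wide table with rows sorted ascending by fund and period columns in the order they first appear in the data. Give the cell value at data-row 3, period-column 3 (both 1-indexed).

147.9

With rows sorted ascending by fund, row 3 is fund=MS6. period columns in first-appearance order: q3_2017, q2_2017, q4_2017, q1_2017; column 3 is q4_2017.
Long rows with fund=MS6, period=q4_2017: 8.6 + 51.1 + 88.2 = 147.9.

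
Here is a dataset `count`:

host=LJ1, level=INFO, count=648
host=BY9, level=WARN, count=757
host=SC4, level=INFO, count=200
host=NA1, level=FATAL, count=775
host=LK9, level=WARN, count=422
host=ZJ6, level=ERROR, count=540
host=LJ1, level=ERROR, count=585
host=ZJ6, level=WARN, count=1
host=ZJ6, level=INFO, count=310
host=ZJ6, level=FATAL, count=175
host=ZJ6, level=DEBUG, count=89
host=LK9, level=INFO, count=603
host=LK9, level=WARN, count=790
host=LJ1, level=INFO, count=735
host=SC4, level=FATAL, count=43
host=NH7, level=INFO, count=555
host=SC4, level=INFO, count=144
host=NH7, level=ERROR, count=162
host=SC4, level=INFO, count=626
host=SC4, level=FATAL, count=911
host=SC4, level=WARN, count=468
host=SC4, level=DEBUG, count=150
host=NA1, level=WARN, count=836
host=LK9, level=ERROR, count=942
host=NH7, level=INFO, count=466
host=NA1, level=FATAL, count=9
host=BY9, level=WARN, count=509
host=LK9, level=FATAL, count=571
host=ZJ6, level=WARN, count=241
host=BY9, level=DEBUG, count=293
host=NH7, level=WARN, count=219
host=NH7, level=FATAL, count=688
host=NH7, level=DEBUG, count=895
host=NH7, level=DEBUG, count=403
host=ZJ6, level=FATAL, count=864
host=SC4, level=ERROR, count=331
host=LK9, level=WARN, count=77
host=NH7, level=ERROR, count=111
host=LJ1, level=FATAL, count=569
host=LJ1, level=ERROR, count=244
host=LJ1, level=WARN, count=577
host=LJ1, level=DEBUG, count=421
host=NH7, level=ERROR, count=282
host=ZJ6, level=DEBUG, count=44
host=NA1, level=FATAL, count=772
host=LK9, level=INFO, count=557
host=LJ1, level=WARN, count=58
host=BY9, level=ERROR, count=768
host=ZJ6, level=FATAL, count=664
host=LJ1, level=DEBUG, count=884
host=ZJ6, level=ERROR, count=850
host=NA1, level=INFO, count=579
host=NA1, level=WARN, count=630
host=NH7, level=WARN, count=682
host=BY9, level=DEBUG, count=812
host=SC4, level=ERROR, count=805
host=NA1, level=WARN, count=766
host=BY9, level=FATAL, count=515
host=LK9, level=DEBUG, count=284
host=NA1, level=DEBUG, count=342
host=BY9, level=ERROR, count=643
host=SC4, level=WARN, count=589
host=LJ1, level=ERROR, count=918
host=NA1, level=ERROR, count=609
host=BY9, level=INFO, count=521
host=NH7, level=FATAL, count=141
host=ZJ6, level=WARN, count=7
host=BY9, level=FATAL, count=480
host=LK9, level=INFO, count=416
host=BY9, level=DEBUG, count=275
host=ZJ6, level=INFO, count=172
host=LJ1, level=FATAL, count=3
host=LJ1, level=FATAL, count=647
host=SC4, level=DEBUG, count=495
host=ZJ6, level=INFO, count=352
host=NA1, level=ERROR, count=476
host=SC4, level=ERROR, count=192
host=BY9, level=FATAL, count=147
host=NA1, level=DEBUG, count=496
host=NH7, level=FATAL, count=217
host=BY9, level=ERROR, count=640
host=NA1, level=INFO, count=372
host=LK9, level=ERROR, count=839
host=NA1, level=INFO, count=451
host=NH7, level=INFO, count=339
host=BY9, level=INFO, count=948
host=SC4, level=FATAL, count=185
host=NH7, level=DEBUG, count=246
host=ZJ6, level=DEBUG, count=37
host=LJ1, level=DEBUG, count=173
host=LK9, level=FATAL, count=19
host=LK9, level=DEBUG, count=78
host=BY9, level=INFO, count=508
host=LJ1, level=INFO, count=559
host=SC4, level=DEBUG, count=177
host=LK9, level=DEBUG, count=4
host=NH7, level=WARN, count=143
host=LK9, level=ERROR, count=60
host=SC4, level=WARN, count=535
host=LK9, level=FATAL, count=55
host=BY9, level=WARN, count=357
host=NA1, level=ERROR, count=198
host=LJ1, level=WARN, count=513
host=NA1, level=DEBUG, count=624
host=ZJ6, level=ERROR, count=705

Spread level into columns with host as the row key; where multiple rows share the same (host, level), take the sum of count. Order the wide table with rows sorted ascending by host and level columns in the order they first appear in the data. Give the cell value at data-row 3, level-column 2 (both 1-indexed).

With rows sorted ascending by host, row 3 is host=LK9. level columns in first-appearance order: INFO, WARN, FATAL, ERROR, DEBUG; column 2 is WARN.
Long rows with host=LK9, level=WARN: 422 + 790 + 77 = 1289.

1289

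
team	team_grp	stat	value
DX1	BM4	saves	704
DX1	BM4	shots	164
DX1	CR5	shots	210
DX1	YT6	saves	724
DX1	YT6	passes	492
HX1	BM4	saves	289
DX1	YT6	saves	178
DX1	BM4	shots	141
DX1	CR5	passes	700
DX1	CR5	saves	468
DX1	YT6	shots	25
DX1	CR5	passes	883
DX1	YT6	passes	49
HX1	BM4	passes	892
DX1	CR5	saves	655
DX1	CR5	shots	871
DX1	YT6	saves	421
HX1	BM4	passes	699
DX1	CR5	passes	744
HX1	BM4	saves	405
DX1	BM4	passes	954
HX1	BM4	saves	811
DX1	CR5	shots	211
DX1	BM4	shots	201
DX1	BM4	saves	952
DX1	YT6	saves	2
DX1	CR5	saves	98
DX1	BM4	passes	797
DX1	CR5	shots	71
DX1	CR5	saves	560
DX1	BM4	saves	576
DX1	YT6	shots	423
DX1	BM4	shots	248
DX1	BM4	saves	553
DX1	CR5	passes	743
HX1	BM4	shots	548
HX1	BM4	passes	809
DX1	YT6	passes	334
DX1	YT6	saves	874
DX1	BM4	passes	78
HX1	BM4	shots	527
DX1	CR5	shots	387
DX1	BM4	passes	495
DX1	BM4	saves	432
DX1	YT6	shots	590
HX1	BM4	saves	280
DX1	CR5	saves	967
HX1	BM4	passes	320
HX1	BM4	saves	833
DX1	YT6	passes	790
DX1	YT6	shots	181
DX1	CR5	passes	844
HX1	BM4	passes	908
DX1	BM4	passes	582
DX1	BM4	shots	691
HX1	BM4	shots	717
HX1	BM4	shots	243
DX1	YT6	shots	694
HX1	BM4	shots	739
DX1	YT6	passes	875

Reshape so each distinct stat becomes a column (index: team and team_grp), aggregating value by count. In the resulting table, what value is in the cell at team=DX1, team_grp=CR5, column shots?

5

Rows with team=DX1, team_grp=CR5 and stat=shots: value values are 210, 871, 211, 71, 387.
5 rows match — count = 5.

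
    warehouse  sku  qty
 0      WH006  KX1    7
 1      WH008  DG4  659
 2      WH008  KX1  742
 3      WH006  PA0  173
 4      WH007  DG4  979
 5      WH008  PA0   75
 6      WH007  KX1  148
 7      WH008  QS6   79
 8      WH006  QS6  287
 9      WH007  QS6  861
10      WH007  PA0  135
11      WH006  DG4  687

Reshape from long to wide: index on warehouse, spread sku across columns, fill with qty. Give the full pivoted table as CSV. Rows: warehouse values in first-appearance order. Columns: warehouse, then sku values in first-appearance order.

Columns: warehouse plus the 4 distinct sku values (KX1, DG4, PA0, QS6).
For example, row WH006 column KX1 takes qty=7 from the long row (WH006, KX1).

warehouse,KX1,DG4,PA0,QS6
WH006,7,687,173,287
WH008,742,659,75,79
WH007,148,979,135,861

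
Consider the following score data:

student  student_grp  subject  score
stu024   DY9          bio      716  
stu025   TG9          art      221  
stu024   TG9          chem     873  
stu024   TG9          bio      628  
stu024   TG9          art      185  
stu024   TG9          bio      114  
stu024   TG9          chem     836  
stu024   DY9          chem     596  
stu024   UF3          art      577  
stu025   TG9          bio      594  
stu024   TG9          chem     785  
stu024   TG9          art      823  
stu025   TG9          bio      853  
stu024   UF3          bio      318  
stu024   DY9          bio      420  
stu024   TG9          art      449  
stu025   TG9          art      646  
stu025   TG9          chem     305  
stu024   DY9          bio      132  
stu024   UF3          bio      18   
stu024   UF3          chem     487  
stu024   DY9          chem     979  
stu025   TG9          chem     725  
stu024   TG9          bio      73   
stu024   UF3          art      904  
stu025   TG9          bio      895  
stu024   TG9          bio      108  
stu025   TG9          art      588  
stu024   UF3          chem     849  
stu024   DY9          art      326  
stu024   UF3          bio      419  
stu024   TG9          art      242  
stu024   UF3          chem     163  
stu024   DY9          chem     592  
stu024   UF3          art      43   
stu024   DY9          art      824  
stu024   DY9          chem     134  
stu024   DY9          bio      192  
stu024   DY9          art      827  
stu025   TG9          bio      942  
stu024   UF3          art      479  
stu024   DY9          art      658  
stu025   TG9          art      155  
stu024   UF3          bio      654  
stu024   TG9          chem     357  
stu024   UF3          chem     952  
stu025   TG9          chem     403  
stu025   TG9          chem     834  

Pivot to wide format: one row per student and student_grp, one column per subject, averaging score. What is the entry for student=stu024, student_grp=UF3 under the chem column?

Rows with student=stu024, student_grp=UF3 and subject=chem: score values are 487, 849, 163, 952.
(487 + 849 + 163 + 952) / 4 = 612.75.

612.75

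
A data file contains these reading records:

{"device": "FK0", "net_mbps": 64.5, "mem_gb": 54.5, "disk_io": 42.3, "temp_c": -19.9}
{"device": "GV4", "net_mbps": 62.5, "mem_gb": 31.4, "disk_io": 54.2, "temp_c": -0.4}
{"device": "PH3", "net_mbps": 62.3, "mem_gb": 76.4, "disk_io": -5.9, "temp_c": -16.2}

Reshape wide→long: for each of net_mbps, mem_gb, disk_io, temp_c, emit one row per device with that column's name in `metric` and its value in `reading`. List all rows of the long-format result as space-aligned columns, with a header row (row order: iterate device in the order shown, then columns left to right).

device  metric    reading
FK0     net_mbps  64.5   
FK0     mem_gb    54.5   
FK0     disk_io   42.3   
FK0     temp_c    -19.9  
GV4     net_mbps  62.5   
GV4     mem_gb    31.4   
GV4     disk_io   54.2   
GV4     temp_c    -0.4   
PH3     net_mbps  62.3   
PH3     mem_gb    76.4   
PH3     disk_io   -5.9   
PH3     temp_c    -16.2  

Each (device, column) pair becomes one row: 3 × 4 = 12 rows.
For example, (FK0, net_mbps) → reading=64.5.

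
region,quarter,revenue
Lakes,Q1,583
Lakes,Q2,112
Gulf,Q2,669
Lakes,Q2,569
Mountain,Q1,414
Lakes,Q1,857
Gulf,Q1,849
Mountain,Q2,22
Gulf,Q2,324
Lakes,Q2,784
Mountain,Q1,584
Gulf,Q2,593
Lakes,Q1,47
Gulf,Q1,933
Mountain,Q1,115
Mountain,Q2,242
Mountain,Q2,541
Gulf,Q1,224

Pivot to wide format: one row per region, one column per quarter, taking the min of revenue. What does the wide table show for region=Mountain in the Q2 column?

22

Rows with region=Mountain and quarter=Q2: revenue values are 22, 242, 541.
min(22, 242, 541) = 22.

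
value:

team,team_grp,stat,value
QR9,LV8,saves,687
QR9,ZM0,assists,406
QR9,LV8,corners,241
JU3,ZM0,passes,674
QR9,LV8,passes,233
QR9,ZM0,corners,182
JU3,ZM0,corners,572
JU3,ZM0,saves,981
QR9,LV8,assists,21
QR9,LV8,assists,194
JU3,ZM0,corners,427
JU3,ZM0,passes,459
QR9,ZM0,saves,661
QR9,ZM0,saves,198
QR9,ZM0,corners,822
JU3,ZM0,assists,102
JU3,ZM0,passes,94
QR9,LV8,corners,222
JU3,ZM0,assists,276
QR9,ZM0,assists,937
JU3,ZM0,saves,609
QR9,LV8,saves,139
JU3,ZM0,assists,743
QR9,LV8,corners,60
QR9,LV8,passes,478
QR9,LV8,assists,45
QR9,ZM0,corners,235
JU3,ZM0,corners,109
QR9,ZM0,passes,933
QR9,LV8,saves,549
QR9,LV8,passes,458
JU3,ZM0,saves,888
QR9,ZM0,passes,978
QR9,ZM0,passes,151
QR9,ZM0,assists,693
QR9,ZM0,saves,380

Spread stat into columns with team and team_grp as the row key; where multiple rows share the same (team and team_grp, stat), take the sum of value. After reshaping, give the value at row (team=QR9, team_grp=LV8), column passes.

Rows with team=QR9, team_grp=LV8 and stat=passes: value values are 233, 478, 458.
233 + 478 + 458 = 1169.

1169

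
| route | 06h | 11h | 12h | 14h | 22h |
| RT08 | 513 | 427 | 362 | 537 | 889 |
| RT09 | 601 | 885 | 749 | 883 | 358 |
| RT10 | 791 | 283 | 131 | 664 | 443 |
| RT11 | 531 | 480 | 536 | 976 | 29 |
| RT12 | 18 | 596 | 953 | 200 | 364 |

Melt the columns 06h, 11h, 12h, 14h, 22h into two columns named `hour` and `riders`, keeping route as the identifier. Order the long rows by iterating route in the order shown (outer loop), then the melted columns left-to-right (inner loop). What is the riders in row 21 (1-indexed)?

25 rows total (5 × 5). Row 21: index ⌊(21-1)/5⌋ = 4 into route → RT12; (21-1) mod 5 = 0 into the melted columns → 06h.
So row 21 is (RT12, 06h, 18); riders = 18.

18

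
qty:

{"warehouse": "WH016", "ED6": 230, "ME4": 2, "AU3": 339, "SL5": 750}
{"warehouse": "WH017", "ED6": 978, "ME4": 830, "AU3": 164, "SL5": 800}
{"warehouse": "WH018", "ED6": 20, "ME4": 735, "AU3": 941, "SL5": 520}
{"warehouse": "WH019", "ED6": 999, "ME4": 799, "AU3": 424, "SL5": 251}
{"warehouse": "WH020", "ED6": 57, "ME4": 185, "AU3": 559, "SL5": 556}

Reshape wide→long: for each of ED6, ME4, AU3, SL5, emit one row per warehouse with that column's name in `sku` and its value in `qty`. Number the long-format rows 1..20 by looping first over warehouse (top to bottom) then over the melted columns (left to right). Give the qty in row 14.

20 rows total (5 × 4). Row 14: index ⌊(14-1)/4⌋ = 3 into warehouse → WH019; (14-1) mod 4 = 1 into the melted columns → ME4.
So row 14 is (WH019, ME4, 799); qty = 799.

799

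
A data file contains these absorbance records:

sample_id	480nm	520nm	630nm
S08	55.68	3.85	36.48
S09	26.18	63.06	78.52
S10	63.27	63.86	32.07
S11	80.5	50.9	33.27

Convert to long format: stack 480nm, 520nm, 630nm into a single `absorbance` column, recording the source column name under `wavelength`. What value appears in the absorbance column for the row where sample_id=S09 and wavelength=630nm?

Unpivoting turns each (sample_id, wide-column) pair into one long row.
The wide cell at row S09, column 630nm holds 78.52, so the long row (S09, 630nm) has absorbance=78.52.

78.52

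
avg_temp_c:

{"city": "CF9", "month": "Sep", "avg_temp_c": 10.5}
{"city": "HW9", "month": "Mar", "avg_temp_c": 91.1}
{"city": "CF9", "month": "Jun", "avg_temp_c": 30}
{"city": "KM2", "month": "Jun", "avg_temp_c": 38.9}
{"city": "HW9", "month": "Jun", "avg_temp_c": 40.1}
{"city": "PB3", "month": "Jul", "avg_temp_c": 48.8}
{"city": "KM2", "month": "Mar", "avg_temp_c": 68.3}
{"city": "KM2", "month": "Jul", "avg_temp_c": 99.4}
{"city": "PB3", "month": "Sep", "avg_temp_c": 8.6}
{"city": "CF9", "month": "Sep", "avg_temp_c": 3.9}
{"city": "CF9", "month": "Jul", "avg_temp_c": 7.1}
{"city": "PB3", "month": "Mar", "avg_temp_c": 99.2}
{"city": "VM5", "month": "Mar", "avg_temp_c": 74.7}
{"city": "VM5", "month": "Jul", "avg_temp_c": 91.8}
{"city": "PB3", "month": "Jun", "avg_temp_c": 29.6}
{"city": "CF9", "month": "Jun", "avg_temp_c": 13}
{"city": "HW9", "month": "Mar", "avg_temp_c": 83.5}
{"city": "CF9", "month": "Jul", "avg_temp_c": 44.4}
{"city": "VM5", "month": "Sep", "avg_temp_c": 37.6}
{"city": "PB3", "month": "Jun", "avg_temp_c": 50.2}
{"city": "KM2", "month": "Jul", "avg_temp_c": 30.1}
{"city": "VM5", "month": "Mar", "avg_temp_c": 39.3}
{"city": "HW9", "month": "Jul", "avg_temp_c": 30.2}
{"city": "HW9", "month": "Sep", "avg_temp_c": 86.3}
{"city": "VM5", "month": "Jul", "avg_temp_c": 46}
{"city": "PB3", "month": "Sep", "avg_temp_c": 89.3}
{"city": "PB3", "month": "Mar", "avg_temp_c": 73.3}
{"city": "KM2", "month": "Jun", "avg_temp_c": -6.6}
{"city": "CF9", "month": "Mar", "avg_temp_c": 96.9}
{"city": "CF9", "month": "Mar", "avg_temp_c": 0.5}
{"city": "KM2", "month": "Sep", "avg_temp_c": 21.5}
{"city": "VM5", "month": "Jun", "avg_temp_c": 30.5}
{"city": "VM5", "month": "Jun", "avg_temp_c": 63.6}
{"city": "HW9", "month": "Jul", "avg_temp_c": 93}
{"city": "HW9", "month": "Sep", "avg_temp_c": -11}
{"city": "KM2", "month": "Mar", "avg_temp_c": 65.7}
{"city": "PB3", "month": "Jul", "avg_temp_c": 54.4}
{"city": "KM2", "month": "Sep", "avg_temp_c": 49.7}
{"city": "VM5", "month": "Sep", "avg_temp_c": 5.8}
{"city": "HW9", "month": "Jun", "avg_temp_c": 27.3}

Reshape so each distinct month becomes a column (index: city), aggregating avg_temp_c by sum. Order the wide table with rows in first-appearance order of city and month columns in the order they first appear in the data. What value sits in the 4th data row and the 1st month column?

97.9

With rows in first-appearance order of city, row 4 is city=PB3. month columns in first-appearance order: Sep, Mar, Jun, Jul; column 1 is Sep.
Long rows with city=PB3, month=Sep: 8.6 + 89.3 = 97.9.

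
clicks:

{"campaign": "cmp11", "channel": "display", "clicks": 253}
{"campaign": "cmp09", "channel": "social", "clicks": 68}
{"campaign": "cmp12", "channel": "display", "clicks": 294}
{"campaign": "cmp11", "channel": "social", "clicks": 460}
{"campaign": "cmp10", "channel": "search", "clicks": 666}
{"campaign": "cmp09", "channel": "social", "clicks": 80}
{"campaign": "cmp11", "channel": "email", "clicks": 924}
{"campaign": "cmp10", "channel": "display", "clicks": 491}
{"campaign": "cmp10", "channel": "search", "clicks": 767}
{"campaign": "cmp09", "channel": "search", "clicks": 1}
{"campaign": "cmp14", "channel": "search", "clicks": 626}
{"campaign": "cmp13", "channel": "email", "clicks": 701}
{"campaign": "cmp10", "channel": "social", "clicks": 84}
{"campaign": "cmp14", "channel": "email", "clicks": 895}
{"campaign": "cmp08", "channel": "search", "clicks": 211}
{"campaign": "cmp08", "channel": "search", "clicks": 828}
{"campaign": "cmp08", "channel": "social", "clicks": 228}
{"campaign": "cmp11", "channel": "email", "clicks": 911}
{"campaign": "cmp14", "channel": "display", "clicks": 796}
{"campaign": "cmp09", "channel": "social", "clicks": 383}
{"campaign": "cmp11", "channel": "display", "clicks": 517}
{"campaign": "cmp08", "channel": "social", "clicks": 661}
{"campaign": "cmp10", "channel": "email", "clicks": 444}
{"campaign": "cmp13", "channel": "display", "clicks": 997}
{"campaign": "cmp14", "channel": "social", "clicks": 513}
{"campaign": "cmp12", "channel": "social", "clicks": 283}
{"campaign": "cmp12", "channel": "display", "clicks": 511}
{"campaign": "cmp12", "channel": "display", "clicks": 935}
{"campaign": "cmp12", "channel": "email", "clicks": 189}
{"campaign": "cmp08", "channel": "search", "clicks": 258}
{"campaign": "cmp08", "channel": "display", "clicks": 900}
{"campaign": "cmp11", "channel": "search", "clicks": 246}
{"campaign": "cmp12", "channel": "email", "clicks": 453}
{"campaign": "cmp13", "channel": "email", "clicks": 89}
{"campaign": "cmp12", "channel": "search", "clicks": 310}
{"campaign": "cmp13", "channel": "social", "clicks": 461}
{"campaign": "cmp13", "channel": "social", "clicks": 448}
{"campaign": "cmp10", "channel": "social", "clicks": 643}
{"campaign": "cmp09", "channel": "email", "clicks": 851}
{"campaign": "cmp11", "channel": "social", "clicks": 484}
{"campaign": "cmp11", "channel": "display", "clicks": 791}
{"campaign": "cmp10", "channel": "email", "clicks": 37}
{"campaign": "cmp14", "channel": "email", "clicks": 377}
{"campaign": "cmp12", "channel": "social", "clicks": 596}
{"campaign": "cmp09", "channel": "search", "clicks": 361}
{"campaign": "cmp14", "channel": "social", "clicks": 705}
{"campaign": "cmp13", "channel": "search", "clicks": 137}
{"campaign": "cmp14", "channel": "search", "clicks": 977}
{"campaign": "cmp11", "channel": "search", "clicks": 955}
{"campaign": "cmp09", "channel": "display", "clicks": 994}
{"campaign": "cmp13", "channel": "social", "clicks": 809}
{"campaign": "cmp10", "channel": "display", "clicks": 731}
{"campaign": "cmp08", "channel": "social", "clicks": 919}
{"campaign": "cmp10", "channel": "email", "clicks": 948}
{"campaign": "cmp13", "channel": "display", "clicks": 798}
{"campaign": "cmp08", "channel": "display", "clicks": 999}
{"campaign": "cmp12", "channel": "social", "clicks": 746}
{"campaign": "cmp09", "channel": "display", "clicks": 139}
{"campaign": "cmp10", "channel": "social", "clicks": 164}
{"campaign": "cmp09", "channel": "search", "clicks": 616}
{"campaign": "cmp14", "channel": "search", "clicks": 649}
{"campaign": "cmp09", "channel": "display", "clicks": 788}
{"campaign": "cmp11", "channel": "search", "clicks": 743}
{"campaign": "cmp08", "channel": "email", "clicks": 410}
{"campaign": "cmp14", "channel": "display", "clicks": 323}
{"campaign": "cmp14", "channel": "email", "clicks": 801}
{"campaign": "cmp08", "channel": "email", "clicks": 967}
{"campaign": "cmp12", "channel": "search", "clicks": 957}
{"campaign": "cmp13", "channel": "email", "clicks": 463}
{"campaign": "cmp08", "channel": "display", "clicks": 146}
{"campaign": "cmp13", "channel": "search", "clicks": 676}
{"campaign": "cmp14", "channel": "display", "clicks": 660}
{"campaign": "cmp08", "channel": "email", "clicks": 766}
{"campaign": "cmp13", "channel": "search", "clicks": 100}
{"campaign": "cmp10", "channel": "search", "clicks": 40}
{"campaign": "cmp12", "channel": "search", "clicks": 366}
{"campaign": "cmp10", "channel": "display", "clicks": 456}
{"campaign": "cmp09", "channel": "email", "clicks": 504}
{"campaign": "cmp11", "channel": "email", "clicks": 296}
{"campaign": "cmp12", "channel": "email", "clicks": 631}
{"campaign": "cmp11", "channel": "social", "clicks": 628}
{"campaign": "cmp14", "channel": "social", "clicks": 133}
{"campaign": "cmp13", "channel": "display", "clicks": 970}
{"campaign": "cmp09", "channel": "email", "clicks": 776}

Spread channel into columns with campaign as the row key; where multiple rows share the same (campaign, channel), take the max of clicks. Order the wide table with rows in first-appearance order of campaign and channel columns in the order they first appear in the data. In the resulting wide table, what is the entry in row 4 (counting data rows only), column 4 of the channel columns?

With rows in first-appearance order of campaign, row 4 is campaign=cmp10. channel columns in first-appearance order: display, social, search, email; column 4 is email.
Long rows with campaign=cmp10, channel=email: max(444, 37, 948) = 948.

948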